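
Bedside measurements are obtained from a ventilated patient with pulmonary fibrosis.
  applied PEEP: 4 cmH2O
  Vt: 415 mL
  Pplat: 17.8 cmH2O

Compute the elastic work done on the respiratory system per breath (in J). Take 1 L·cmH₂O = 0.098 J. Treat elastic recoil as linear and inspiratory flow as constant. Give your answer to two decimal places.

0.28

Elastic work ≈ ½ × (Pplat − PEEP) × Vt = 0.5 × (17.8 − 4) × 0.415 L = 0.5 × 13.8 × 0.415 = 2.864 L·cmH2O.
× 0.098 J/(L·cmH2O) → 0.2807 J.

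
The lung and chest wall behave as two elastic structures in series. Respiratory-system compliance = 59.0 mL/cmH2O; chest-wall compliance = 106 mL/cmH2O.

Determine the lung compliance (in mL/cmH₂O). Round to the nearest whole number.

1/CL = 1/Crs − 1/Ccw.
1/CL = 1/59.0 − 1/106 = 0.007515.
CL = 133.07 mL/cmH2O.

133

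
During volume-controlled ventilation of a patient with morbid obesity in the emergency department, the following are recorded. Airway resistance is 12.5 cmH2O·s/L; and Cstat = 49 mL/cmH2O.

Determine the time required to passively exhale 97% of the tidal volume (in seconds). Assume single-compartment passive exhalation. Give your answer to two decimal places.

2.15

τ = R × C = 12.5 × 49 mL/cmH2O = 12.5 × 0.049 L/cmH2O = 0.6125 s.
Exhaled fraction f = 1 − e^(−t/τ) → t = −τ·ln(1 − f) = −0.6125·ln(0.03) = 2.148 s.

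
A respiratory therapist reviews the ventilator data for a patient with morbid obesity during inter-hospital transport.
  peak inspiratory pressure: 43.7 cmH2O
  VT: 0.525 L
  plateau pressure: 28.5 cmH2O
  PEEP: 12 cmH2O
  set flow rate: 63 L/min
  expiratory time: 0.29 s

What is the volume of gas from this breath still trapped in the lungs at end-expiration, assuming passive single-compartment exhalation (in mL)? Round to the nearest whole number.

Flow: 63 L/min ÷ 60 = 1.05 L/s.
R = (PIP − Pplat)/V̇ = (43.7 − 28.5) / 1.05 = 15.2/1.05 = 14.476 cmH2O·s/L.
C = Vt/(Pplat − PEEP) = 525.0 / (28.5 − 12) = 525.0/16.5 = 31.818 mL/cmH2O.
τ = R × C = 14.476 × 0.03182 L/cmH2O = 0.4606 s.
Fraction remaining = e^(−Te/τ) = e^(−0.29/0.4606) = 0.5328.
Trapped volume = 525.0 × 0.5328 = 279.72 mL.

280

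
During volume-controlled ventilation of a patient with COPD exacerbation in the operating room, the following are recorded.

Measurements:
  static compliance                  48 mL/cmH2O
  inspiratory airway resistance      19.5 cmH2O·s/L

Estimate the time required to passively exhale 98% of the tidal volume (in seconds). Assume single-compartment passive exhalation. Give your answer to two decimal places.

3.66

τ = R × C = 19.5 × 48 mL/cmH2O = 19.5 × 0.048 L/cmH2O = 0.936 s.
Exhaled fraction f = 1 − e^(−t/τ) → t = −τ·ln(1 − f) = −0.936·ln(0.02) = 3.662 s.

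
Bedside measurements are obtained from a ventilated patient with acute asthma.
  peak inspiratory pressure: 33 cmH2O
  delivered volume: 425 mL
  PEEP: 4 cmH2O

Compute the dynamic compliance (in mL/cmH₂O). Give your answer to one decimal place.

14.7

Dynamic compliance = Vt / (PIP − PEEP) = 425 / (33 − 4) = 425 / 29.0 = 14.655 mL/cmH2O.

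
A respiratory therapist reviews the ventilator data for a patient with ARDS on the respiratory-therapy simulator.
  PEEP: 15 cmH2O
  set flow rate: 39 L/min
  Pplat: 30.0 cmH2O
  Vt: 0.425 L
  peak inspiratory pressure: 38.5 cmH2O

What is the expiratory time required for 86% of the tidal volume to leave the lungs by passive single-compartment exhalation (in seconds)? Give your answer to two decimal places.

0.73

Flow: 39 L/min ÷ 60 = 0.65 L/s.
R = (PIP − Pplat)/V̇ = (38.5 − 30.0) / 0.65 = 8.5/0.65 = 13.077 cmH2O·s/L.
C = Vt/(Pplat − PEEP) = 425.0 / (30.0 − 15) = 425.0/15.0 = 28.333 mL/cmH2O.
τ = R × C = 13.077 × 0.02833 L/cmH2O = 0.3705 s.
t = −τ·ln(1 − 0.86) = −0.3705·ln(0.14) = 0.7284 s.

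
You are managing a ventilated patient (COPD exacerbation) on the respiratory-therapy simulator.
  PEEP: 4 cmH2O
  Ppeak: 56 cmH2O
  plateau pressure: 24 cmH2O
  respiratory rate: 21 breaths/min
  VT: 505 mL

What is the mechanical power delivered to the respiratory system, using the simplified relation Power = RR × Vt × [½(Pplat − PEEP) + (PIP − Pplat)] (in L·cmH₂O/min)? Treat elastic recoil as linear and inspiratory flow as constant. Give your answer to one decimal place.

445.4

Per-breath work = Vt × [½(Pplat−PEEP) + (PIP−Pplat)] = 0.505 × [0.5×20.0 + 32.0] = 0.505 × 42.0 = 21.21 L·cmH2O.
Power = 21 × 21.21 = 445.41 L·cmH2O/min.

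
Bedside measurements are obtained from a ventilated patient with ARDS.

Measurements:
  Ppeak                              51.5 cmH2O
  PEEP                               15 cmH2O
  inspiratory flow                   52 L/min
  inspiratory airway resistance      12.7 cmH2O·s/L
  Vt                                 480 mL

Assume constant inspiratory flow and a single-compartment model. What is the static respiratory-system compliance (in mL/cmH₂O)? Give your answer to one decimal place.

18.8

Flow: 52 L/min ÷ 60 = 0.8667 L/s.
Equation of motion (constant flow): PIP = Vt/C + R·V̇ + PEEP.
Vt/C = PIP − R·V̇ − PEEP = 51.5 − 12.7×0.8667 − 15 = 51.5 − 11.007 − 15 = 25.493 cmH2O.
C = Vt / 25.493 = 480 / 25.493 = 18.829 mL/cmH2O.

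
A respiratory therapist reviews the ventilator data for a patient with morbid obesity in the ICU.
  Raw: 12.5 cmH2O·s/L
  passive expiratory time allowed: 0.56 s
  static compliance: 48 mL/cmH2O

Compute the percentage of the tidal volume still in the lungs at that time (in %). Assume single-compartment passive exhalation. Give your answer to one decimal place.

39.3

τ = R × C = 12.5 × 48 mL/cmH2O = 12.5 × 0.048 L/cmH2O = 0.6 s.
Passive exhalation: V(t)/V₀ = e^(−t/τ) = e^(−0.56/0.6) = 0.3932.
Fraction remaining = 0.3932 → 39.32%.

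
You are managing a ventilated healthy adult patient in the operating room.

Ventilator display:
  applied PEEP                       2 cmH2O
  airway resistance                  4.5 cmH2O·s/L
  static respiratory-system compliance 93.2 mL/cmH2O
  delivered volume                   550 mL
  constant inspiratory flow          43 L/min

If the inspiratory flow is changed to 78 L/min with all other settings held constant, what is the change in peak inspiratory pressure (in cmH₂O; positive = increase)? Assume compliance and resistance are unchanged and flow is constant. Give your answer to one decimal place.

Flow: 43 L/min ÷ 60 = 0.7167 L/s.
New flow: 78 L/min ÷ 60 = 1.3 L/s.
PIP = Vt/C + R·V̇ + PEEP (constant-flow equation of motion).
Only the resistive term changes: ΔPIP = R × ΔV̇ = 4.5 × (1.3 − 0.7167) = 4.5 × 0.5833 = 2.625 cmH2O.

2.6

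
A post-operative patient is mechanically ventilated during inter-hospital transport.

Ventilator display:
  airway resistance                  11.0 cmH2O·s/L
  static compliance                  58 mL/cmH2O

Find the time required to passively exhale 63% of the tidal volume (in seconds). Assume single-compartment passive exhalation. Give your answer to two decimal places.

0.63

τ = R × C = 11.0 × 58 mL/cmH2O = 11.0 × 0.058 L/cmH2O = 0.638 s.
Exhaled fraction f = 1 − e^(−t/τ) → t = −τ·ln(1 − f) = −0.638·ln(0.37) = 0.6343 s.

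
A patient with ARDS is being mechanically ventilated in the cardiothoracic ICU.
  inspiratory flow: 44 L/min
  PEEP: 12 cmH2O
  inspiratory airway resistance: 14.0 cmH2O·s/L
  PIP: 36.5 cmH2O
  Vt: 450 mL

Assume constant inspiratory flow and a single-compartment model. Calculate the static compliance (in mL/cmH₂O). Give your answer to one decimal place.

Flow: 44 L/min ÷ 60 = 0.7333 L/s.
Equation of motion (constant flow): PIP = Vt/C + R·V̇ + PEEP.
Vt/C = PIP − R·V̇ − PEEP = 36.5 − 14.0×0.7333 − 12 = 36.5 − 10.266 − 12 = 14.234 cmH2O.
C = Vt / 14.234 = 450 / 14.234 = 31.614 mL/cmH2O.

31.6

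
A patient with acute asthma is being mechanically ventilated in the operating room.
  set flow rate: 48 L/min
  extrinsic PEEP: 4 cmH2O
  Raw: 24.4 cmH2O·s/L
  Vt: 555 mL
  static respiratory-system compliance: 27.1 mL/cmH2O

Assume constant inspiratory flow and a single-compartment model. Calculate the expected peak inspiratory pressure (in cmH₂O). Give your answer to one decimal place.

Flow: 48 L/min ÷ 60 = 0.8 L/s.
Equation of motion (constant flow): PIP = Vt/C + R·V̇ + PEEP.
PIP = 555/27.1 + 24.4×0.8 + 4 = 20.48 + 19.52 + 4 = 44.0 cmH2O.

44.0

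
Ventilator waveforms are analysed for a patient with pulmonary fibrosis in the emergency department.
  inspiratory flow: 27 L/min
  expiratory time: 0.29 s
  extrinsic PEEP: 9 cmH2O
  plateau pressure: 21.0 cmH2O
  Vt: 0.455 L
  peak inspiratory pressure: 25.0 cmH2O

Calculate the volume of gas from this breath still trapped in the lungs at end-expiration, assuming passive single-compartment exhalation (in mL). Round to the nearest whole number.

192

Flow: 27 L/min ÷ 60 = 0.45 L/s.
R = (PIP − Pplat)/V̇ = (25.0 − 21.0) / 0.45 = 4.0/0.45 = 8.889 cmH2O·s/L.
C = Vt/(Pplat − PEEP) = 455.0 / (21.0 − 9) = 455.0/12.0 = 37.917 mL/cmH2O.
τ = R × C = 8.889 × 0.03792 L/cmH2O = 0.3371 s.
Fraction remaining = e^(−Te/τ) = e^(−0.29/0.3371) = 0.423.
Trapped volume = 455.0 × 0.423 = 192.47 mL.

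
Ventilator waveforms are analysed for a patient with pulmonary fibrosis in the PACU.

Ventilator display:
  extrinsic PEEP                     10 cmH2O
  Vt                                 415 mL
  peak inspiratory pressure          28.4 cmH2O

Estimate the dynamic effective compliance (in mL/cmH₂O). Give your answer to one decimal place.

Dynamic compliance = Vt / (PIP − PEEP) = 415 / (28.4 − 10) = 415 / 18.4 = 22.554 mL/cmH2O.

22.6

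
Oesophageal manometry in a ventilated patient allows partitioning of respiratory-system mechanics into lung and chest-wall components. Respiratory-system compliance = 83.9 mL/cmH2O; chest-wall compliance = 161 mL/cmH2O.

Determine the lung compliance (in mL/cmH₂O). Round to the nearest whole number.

1/CL = 1/Crs − 1/Ccw.
1/CL = 1/83.9 − 1/161 = 0.005708.
CL = 175.19 mL/cmH2O.

175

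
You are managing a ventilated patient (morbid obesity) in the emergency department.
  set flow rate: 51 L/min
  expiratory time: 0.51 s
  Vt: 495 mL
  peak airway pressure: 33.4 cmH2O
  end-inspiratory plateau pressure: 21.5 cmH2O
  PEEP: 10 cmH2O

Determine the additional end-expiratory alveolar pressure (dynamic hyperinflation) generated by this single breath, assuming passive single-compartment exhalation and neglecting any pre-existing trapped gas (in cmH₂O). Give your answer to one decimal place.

4.9

Flow: 51 L/min ÷ 60 = 0.85 L/s.
R = (PIP − Pplat)/V̇ = (33.4 − 21.5) / 0.85 = 11.9/0.85 = 14.0 cmH2O·s/L.
C = Vt/(Pplat − PEEP) = 495.0 / (21.5 − 10) = 495.0/11.5 = 43.043 mL/cmH2O.
τ = R × C = 14.0 × 0.04304 L/cmH2O = 0.6026 s.
Fraction remaining = e^(−Te/τ) = e^(−0.51/0.6026) = 0.429; trapped volume = 495.0 × 0.429 = 212.36 mL.
Additional alveolar pressure from trapping ≈ V_trapped / C = 212.36 / 43.043 = 4.934 cmH2O.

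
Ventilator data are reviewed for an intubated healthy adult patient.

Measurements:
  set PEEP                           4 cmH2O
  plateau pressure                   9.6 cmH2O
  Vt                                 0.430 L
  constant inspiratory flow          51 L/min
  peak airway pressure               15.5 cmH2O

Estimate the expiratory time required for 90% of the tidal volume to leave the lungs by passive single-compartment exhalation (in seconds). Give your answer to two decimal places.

Flow: 51 L/min ÷ 60 = 0.85 L/s.
R = (PIP − Pplat)/V̇ = (15.5 − 9.6) / 0.85 = 5.9/0.85 = 6.941 cmH2O·s/L.
C = Vt/(Pplat − PEEP) = 430.0 / (9.6 − 4) = 430.0/5.6 = 76.786 mL/cmH2O.
τ = R × C = 6.941 × 0.07679 L/cmH2O = 0.533 s.
t = −τ·ln(1 − 0.90) = −0.533·ln(0.1) = 1.227 s.

1.23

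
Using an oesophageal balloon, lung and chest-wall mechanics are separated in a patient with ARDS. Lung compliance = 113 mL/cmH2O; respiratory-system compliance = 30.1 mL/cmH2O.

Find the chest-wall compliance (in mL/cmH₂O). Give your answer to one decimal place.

41.0

1/Ccw = 1/Crs − 1/CL.
1/Ccw = 1/30.1 − 1/113 = 0.02437.
Ccw = 41.034 mL/cmH2O.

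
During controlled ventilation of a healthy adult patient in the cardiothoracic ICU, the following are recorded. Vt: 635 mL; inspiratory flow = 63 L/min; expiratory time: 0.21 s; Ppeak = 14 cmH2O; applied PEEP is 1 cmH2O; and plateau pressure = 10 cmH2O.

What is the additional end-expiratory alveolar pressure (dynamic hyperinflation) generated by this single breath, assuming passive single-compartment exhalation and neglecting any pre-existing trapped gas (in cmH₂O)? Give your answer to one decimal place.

Flow: 63 L/min ÷ 60 = 1.05 L/s.
R = (PIP − Pplat)/V̇ = (14 − 10) / 1.05 = 4.0/1.05 = 3.81 cmH2O·s/L.
C = Vt/(Pplat − PEEP) = 635.0 / (10 − 1) = 635.0/9.0 = 70.556 mL/cmH2O.
τ = R × C = 3.81 × 0.07056 L/cmH2O = 0.2688 s.
Fraction remaining = e^(−Te/τ) = e^(−0.21/0.2688) = 0.4578; trapped volume = 635.0 × 0.4578 = 290.7 mL.
Additional alveolar pressure from trapping ≈ V_trapped / C = 290.7 / 70.556 = 4.12 cmH2O.

4.1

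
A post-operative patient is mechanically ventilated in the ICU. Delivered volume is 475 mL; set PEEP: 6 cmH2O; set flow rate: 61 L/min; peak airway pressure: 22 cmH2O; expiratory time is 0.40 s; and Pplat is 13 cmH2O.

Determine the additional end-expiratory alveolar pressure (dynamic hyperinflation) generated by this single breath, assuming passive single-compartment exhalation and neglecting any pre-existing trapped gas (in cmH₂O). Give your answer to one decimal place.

3.6

Flow: 61 L/min ÷ 60 = 1.0167 L/s.
R = (PIP − Pplat)/V̇ = (22 − 13) / 1.0167 = 9.0/1.0167 = 8.852 cmH2O·s/L.
C = Vt/(Pplat − PEEP) = 475.0 / (13 − 6) = 475.0/7.0 = 67.857 mL/cmH2O.
τ = R × C = 8.852 × 0.06786 L/cmH2O = 0.6007 s.
Fraction remaining = e^(−Te/τ) = e^(−0.40/0.6007) = 0.5138; trapped volume = 475.0 × 0.5138 = 244.06 mL.
Additional alveolar pressure from trapping ≈ V_trapped / C = 244.06 / 67.857 = 3.597 cmH2O.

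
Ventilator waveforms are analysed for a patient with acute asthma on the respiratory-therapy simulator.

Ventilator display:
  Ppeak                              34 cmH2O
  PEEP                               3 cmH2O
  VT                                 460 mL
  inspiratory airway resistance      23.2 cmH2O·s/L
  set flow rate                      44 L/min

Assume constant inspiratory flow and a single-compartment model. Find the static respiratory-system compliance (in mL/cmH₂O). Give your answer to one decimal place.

32.9

Flow: 44 L/min ÷ 60 = 0.7333 L/s.
Equation of motion (constant flow): PIP = Vt/C + R·V̇ + PEEP.
Vt/C = PIP − R·V̇ − PEEP = 34 − 23.2×0.7333 − 3 = 34 − 17.013 − 3 = 13.987 cmH2O.
C = Vt / 13.987 = 460 / 13.987 = 32.888 mL/cmH2O.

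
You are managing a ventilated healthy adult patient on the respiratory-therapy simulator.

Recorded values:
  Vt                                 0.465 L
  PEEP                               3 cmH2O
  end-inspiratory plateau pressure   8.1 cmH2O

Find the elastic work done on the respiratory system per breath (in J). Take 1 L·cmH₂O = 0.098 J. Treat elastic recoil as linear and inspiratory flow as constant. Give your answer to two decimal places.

Elastic work ≈ ½ × (Pplat − PEEP) × Vt = 0.5 × (8.1 − 3) × 0.465 L = 0.5 × 5.1 × 0.465 = 1.186 L·cmH2O.
× 0.098 J/(L·cmH2O) → 0.1162 J.

0.12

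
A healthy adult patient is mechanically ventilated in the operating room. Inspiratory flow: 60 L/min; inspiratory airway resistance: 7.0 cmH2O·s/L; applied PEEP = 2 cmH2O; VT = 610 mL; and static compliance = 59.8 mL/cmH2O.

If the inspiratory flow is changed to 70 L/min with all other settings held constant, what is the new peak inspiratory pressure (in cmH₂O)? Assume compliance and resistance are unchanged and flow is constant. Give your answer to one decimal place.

20.4

Flow: 60 L/min ÷ 60 = 1 L/s.
New flow: 70 L/min ÷ 60 = 1.1667 L/s.
PIP = Vt/C + R·V̇ + PEEP (constant-flow equation of motion).
Only the resistive term changes: ΔPIP = R × ΔV̇ = 7.0 × (1.1667 − 1) = 7.0 × 0.1667 = 1.167 cmH2O.
Original PIP = 610/59.8 + 7.0×1 + 2 = 19.201 cmH2O; new PIP = 19.201 + (1.167) = 20.368 cmH2O.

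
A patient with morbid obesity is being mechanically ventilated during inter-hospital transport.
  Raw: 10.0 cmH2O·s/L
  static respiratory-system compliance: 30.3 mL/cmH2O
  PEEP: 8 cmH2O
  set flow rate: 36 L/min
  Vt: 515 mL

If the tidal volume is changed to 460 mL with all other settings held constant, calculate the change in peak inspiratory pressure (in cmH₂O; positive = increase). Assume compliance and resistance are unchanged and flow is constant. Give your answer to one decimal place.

-1.8

PIP = Vt/C + R·V̇ + PEEP (constant-flow equation of motion).
Only the elastic term changes: ΔPIP = ΔVt / C = (460 − 515) / 30.3 = -1.815 cmH2O.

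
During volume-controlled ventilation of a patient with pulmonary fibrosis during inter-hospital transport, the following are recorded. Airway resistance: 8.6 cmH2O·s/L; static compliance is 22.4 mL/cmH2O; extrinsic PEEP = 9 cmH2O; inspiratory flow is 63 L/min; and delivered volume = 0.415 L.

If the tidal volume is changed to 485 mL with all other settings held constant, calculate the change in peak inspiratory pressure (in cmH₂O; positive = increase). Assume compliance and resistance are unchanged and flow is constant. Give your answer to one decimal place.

PIP = Vt/C + R·V̇ + PEEP (constant-flow equation of motion).
Only the elastic term changes: ΔPIP = ΔVt / C = (485 − 415) / 22.4 = 3.125 cmH2O.

3.1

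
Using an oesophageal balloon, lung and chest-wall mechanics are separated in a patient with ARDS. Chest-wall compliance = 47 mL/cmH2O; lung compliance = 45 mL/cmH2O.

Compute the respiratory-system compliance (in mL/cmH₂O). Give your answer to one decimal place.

Lung and chest wall are elastances in series: 1/Crs = 1/CL + 1/Ccw.
1/Crs = 1/45 + 1/47 = 0.0435.
Crs = 22.989 mL/cmH2O.

23.0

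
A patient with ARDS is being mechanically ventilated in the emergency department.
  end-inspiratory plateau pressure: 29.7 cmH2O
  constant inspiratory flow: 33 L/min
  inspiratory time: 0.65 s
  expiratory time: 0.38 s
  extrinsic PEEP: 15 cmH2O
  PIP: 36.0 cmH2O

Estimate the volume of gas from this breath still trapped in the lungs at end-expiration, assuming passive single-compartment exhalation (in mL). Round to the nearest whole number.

91

Flow: 33 L/min ÷ 60 = 0.55 L/s.
Vt = flow × Ti = 0.55 L/s × 0.65 s × 1000 mL/L = 357.5 mL.
R = (PIP − Pplat)/V̇ = (36.0 − 29.7) / 0.55 = 6.3/0.55 = 11.455 cmH2O·s/L.
C = Vt/(Pplat − PEEP) = 357.5 / (29.7 − 15) = 357.5/14.7 = 24.32 mL/cmH2O.
τ = R × C = 11.455 × 0.02432 L/cmH2O = 0.2786 s.
Fraction remaining = e^(−Te/τ) = e^(−0.38/0.2786) = 0.2556.
Trapped volume = 357.5 × 0.2556 = 91.377 mL.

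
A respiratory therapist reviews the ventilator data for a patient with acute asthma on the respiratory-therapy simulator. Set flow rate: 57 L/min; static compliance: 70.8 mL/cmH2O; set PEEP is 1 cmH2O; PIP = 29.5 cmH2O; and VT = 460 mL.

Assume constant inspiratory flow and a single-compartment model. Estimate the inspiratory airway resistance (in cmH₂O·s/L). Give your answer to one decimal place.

23.2

Flow: 57 L/min ÷ 60 = 0.95 L/s.
Equation of motion (constant flow): PIP = Vt/C + R·V̇ + PEEP.
R·V̇ = PIP − Vt/C − PEEP = 29.5 − 460/70.8 − 1 = 29.5 − 6.497 − 1 = 22.003 cmH2O.
R = 22.003 / 0.95 = 23.161 cmH2O·s/L.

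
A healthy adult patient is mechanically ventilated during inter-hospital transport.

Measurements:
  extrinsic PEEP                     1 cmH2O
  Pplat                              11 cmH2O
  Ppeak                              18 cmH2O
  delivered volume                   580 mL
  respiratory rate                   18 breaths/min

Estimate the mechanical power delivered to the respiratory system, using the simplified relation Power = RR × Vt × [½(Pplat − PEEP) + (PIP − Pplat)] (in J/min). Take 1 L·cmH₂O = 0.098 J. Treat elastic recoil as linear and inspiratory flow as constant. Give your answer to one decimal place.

Per-breath work = Vt × [½(Pplat−PEEP) + (PIP−Pplat)] = 0.580 × [0.5×10.0 + 7.0] = 0.580 × 12.0 = 6.96 L·cmH2O.
Power = 18 × 6.96 = 125.28 L·cmH2O/min.
× 0.098 J/(L·cmH2O) → 12.277 J/min.

12.3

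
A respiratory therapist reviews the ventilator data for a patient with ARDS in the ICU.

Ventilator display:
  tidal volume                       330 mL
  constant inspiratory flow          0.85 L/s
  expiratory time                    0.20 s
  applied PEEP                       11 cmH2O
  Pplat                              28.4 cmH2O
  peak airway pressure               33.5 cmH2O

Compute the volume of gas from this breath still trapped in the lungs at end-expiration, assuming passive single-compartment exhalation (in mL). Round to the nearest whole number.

57

R = (PIP − Pplat)/V̇ = (33.5 − 28.4) / 0.85 = 5.1/0.85 = 6.0 cmH2O·s/L.
C = Vt/(Pplat − PEEP) = 330.0 / (28.4 − 11) = 330.0/17.4 = 18.966 mL/cmH2O.
τ = R × C = 6.0 × 0.01897 L/cmH2O = 0.1138 s.
Fraction remaining = e^(−Te/τ) = e^(−0.20/0.1138) = 0.1725.
Trapped volume = 330.0 × 0.1725 = 56.925 mL.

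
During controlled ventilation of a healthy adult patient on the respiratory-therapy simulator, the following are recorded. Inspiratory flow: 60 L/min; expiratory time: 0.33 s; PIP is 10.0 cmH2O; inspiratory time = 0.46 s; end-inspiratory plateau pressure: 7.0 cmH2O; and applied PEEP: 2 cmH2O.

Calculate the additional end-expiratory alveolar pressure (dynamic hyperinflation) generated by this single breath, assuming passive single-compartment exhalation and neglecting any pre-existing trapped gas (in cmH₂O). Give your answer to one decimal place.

1.5

Flow: 60 L/min ÷ 60 = 1 L/s.
Vt = flow × Ti = 1 L/s × 0.46 s × 1000 mL/L = 460.0 mL.
R = (PIP − Pplat)/V̇ = (10.0 − 7.0) / 1 = 3.0/1 = 3.0 cmH2O·s/L.
C = Vt/(Pplat − PEEP) = 460.0 / (7.0 − 2) = 460.0/5.0 = 92.0 mL/cmH2O.
τ = R × C = 3.0 × 0.092 L/cmH2O = 0.276 s.
Fraction remaining = e^(−Te/τ) = e^(−0.33/0.276) = 0.3025; trapped volume = 460.0 × 0.3025 = 139.15 mL.
Additional alveolar pressure from trapping ≈ V_trapped / C = 139.15 / 92.0 = 1.513 cmH2O.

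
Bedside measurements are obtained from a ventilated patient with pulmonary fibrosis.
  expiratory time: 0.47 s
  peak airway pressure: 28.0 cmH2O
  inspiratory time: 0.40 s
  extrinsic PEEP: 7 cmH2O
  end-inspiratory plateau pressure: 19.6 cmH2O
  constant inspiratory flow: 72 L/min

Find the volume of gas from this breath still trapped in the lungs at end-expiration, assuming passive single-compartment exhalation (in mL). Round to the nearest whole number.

82

Flow: 72 L/min ÷ 60 = 1.2 L/s.
Vt = flow × Ti = 1.2 L/s × 0.40 s × 1000 mL/L = 480.0 mL.
R = (PIP − Pplat)/V̇ = (28.0 − 19.6) / 1.2 = 8.4/1.2 = 7.0 cmH2O·s/L.
C = Vt/(Pplat − PEEP) = 480.0 / (19.6 − 7) = 480.0/12.6 = 38.095 mL/cmH2O.
τ = R × C = 7.0 × 0.0381 L/cmH2O = 0.2667 s.
Fraction remaining = e^(−Te/τ) = e^(−0.47/0.2667) = 0.1717.
Trapped volume = 480.0 × 0.1717 = 82.416 mL.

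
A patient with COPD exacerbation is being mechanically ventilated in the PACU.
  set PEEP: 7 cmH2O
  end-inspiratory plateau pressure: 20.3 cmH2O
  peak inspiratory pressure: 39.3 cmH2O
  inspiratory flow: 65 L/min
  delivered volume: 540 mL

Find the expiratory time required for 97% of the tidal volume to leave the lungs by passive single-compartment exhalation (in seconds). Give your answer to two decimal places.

Flow: 65 L/min ÷ 60 = 1.0833 L/s.
R = (PIP − Pplat)/V̇ = (39.3 − 20.3) / 1.0833 = 19.0/1.0833 = 17.539 cmH2O·s/L.
C = Vt/(Pplat − PEEP) = 540.0 / (20.3 − 7) = 540.0/13.3 = 40.602 mL/cmH2O.
τ = R × C = 17.539 × 0.0406 L/cmH2O = 0.7121 s.
t = −τ·ln(1 − 0.97) = −0.7121·ln(0.03) = 2.497 s.

2.50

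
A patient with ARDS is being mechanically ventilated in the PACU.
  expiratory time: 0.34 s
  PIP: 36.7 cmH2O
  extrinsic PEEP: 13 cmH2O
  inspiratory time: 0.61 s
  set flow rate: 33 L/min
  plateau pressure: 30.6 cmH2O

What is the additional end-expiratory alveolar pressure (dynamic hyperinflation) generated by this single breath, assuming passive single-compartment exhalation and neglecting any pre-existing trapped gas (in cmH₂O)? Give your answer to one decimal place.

3.5

Flow: 33 L/min ÷ 60 = 0.55 L/s.
Vt = flow × Ti = 0.55 L/s × 0.61 s × 1000 mL/L = 335.5 mL.
R = (PIP − Pplat)/V̇ = (36.7 − 30.6) / 0.55 = 6.1/0.55 = 11.091 cmH2O·s/L.
C = Vt/(Pplat − PEEP) = 335.5 / (30.6 − 13) = 335.5/17.6 = 19.063 mL/cmH2O.
τ = R × C = 11.091 × 0.01906 L/cmH2O = 0.2114 s.
Fraction remaining = e^(−Te/τ) = e^(−0.34/0.2114) = 0.2002; trapped volume = 335.5 × 0.2002 = 67.167 mL.
Additional alveolar pressure from trapping ≈ V_trapped / C = 67.167 / 19.063 = 3.523 cmH2O.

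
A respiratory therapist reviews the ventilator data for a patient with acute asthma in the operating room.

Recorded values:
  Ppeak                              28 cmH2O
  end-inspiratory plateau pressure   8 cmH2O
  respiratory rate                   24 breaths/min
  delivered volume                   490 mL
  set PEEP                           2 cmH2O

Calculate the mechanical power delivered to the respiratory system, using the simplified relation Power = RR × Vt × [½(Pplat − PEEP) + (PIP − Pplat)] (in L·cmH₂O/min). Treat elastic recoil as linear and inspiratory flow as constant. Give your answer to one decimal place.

270.5

Per-breath work = Vt × [½(Pplat−PEEP) + (PIP−Pplat)] = 0.490 × [0.5×6.0 + 20.0] = 0.490 × 23.0 = 11.27 L·cmH2O.
Power = 24 × 11.27 = 270.48 L·cmH2O/min.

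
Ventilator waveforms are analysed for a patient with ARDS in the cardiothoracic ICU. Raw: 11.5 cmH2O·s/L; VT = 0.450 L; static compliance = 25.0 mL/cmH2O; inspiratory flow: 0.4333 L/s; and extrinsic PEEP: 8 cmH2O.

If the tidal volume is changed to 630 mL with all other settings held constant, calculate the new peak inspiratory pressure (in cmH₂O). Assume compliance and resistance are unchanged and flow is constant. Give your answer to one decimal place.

38.2

PIP = Vt/C + R·V̇ + PEEP (constant-flow equation of motion).
Only the elastic term changes: ΔPIP = ΔVt / C = (630 − 450) / 25.0 = 7.2 cmH2O.
Original PIP = 450/25.0 + 11.5×0.4333 + 8 = 30.983 cmH2O; new PIP = 30.983 + (7.2) = 38.183 cmH2O.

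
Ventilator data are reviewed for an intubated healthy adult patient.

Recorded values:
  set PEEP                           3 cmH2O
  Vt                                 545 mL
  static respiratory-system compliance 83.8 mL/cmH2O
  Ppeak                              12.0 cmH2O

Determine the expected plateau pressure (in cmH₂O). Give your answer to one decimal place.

Pplat = PEEP + Vt / Cstat = 3 + 545 / 83.8 = 3 + 6.504 = 9.504 cmH2O.

9.5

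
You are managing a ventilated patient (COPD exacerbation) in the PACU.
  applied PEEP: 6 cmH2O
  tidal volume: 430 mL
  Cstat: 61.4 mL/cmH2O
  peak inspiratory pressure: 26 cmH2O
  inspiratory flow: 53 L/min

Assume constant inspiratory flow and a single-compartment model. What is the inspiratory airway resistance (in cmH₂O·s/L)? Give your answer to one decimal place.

14.7

Flow: 53 L/min ÷ 60 = 0.8833 L/s.
Equation of motion (constant flow): PIP = Vt/C + R·V̇ + PEEP.
R·V̇ = PIP − Vt/C − PEEP = 26 − 430/61.4 − 6 = 26 − 7.003 − 6 = 12.997 cmH2O.
R = 12.997 / 0.8833 = 14.714 cmH2O·s/L.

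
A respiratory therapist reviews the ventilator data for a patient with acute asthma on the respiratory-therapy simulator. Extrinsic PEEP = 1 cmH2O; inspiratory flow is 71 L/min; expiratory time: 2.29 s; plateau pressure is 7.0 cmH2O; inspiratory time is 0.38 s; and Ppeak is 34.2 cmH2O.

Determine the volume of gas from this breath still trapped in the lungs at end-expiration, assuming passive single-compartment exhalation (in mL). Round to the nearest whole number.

Flow: 71 L/min ÷ 60 = 1.1833 L/s.
Vt = flow × Ti = 1.1833 L/s × 0.38 s × 1000 mL/L = 449.65 mL.
R = (PIP − Pplat)/V̇ = (34.2 − 7.0) / 1.1833 = 27.2/1.1833 = 22.987 cmH2O·s/L.
C = Vt/(Pplat − PEEP) = 449.65 / (7.0 − 1) = 449.65/6.0 = 74.942 mL/cmH2O.
τ = R × C = 22.987 × 0.07494 L/cmH2O = 1.723 s.
Fraction remaining = e^(−Te/τ) = e^(−2.29/1.723) = 0.2647.
Trapped volume = 449.65 × 0.2647 = 119.02 mL.

119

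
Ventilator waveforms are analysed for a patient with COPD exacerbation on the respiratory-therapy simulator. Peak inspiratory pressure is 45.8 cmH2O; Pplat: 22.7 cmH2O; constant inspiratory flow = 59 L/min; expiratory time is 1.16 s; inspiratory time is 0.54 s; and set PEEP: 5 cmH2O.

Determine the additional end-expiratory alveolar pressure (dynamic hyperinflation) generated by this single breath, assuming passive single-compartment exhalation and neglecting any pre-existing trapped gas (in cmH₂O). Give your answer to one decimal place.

3.4

Flow: 59 L/min ÷ 60 = 0.9833 L/s.
Vt = flow × Ti = 0.9833 L/s × 0.54 s × 1000 mL/L = 530.98 mL.
R = (PIP − Pplat)/V̇ = (45.8 − 22.7) / 0.9833 = 23.1/0.9833 = 23.492 cmH2O·s/L.
C = Vt/(Pplat − PEEP) = 530.98 / (22.7 − 5) = 530.98/17.7 = 29.999 mL/cmH2O.
τ = R × C = 23.492 × 0.03 L/cmH2O = 0.7048 s.
Fraction remaining = e^(−Te/τ) = e^(−1.16/0.7048) = 0.1928; trapped volume = 530.98 × 0.1928 = 102.37 mL.
Additional alveolar pressure from trapping ≈ V_trapped / C = 102.37 / 29.999 = 3.412 cmH2O.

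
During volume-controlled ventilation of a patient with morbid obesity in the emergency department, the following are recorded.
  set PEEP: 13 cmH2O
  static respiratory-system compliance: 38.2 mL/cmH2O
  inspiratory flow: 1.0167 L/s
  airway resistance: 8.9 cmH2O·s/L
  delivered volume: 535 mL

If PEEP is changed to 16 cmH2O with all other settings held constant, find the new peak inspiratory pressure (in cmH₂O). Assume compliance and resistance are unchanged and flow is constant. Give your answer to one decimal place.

PIP = Vt/C + R·V̇ + PEEP (constant-flow equation of motion).
Only the baseline term changes: ΔPIP = ΔPEEP = 16 − 13 = 3.0 cmH2O.
Original PIP = 535/38.2 + 8.9×1.0167 + 13 = 36.054 cmH2O; new PIP = 36.054 + (3.0) = 39.054 cmH2O.

39.1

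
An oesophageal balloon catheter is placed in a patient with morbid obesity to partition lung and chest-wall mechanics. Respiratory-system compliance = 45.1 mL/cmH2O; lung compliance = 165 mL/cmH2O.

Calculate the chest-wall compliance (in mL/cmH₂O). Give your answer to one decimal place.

62.1

1/Ccw = 1/Crs − 1/CL.
1/Ccw = 1/45.1 − 1/165 = 0.01611.
Ccw = 62.073 mL/cmH2O.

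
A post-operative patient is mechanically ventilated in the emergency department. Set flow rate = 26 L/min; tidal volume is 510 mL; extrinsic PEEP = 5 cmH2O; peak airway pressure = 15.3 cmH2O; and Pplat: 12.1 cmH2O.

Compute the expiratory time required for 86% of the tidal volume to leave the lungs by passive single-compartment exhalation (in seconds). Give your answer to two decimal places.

1.04

Flow: 26 L/min ÷ 60 = 0.4333 L/s.
R = (PIP − Pplat)/V̇ = (15.3 − 12.1) / 0.4333 = 3.2/0.4333 = 7.385 cmH2O·s/L.
C = Vt/(Pplat − PEEP) = 510.0 / (12.1 − 5) = 510.0/7.1 = 71.831 mL/cmH2O.
τ = R × C = 7.385 × 0.07183 L/cmH2O = 0.5305 s.
t = −τ·ln(1 − 0.86) = −0.5305·ln(0.14) = 1.043 s.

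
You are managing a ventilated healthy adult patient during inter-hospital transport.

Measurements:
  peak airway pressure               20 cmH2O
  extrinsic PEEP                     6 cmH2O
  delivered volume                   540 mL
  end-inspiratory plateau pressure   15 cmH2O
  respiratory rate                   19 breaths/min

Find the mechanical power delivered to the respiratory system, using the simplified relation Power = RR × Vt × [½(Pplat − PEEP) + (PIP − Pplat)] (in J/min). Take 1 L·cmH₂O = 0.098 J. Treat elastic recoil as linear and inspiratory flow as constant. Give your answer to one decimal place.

9.6

Per-breath work = Vt × [½(Pplat−PEEP) + (PIP−Pplat)] = 0.540 × [0.5×9.0 + 5.0] = 0.540 × 9.5 = 5.13 L·cmH2O.
Power = 19 × 5.13 = 97.47 L·cmH2O/min.
× 0.098 J/(L·cmH2O) → 9.552 J/min.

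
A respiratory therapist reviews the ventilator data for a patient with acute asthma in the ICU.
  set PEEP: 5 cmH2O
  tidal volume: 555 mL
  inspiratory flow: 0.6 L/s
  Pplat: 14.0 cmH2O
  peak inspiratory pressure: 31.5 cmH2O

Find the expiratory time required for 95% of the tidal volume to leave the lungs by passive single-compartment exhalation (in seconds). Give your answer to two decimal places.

5.39

R = (PIP − Pplat)/V̇ = (31.5 − 14.0) / 0.6 = 17.5/0.6 = 29.167 cmH2O·s/L.
C = Vt/(Pplat − PEEP) = 555.0 / (14.0 − 5) = 555.0/9.0 = 61.667 mL/cmH2O.
τ = R × C = 29.167 × 0.06167 L/cmH2O = 1.799 s.
t = −τ·ln(1 − 0.95) = −1.799·ln(0.05) = 5.389 s.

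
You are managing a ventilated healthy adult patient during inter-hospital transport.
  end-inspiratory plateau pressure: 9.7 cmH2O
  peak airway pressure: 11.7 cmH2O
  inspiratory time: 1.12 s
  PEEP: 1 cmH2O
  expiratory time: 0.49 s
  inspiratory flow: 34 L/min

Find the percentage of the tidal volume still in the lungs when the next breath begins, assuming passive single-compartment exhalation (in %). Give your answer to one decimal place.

14.9

Flow: 34 L/min ÷ 60 = 0.5667 L/s.
Vt = flow × Ti = 0.5667 L/s × 1.12 s × 1000 mL/L = 634.7 mL.
R = (PIP − Pplat)/V̇ = (11.7 − 9.7) / 0.5667 = 2.0/0.5667 = 3.529 cmH2O·s/L.
C = Vt/(Pplat − PEEP) = 634.7 / (9.7 − 1) = 634.7/8.7 = 72.954 mL/cmH2O.
τ = R × C = 3.529 × 0.07295 L/cmH2O = 0.2574 s.
Fraction remaining at end-expiration = e^(−Te/τ) = e^(−0.49/0.2574) = 0.149 → 14.9%.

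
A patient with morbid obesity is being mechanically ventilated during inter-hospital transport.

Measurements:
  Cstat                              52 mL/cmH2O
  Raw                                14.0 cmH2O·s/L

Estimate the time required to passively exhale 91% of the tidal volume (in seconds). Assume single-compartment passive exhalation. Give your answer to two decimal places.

τ = R × C = 14.0 × 52 mL/cmH2O = 14.0 × 0.052 L/cmH2O = 0.728 s.
Exhaled fraction f = 1 − e^(−t/τ) → t = −τ·ln(1 − f) = −0.728·ln(0.09) = 1.753 s.

1.75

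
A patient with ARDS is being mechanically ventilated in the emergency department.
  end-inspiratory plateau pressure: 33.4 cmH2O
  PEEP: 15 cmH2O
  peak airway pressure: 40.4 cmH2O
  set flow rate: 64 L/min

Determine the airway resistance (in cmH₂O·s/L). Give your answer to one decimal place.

6.6

Flow: 64 L/min ÷ 60 = 1.0667 L/s.
Raw = (PIP − Pplat) / flow = (40.4 − 33.4) / 1.0667 = 7.0 / 1.0667 = 6.562 cmH2O·s/L.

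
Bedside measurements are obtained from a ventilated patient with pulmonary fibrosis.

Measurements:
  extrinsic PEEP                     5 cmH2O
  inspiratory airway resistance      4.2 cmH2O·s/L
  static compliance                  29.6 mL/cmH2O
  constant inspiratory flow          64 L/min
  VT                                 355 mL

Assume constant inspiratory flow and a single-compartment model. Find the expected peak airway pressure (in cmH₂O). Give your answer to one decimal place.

Flow: 64 L/min ÷ 60 = 1.0667 L/s.
Equation of motion (constant flow): PIP = Vt/C + R·V̇ + PEEP.
PIP = 355/29.6 + 4.2×1.0667 + 5 = 11.993 + 4.48 + 5 = 21.473 cmH2O.

21.5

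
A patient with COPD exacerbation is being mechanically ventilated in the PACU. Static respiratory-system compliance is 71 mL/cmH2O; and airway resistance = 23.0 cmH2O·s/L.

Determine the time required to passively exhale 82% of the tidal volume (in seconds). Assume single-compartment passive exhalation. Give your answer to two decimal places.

2.80

τ = R × C = 23.0 × 71 mL/cmH2O = 23.0 × 0.071 L/cmH2O = 1.633 s.
Exhaled fraction f = 1 − e^(−t/τ) → t = −τ·ln(1 − f) = −1.633·ln(0.18) = 2.8 s.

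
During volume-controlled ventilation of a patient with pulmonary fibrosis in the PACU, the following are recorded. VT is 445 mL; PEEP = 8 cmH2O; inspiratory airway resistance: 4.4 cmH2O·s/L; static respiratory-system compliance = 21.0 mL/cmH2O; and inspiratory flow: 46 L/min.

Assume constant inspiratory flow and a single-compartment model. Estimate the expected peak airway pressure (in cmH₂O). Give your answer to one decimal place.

Flow: 46 L/min ÷ 60 = 0.7667 L/s.
Equation of motion (constant flow): PIP = Vt/C + R·V̇ + PEEP.
PIP = 445/21.0 + 4.4×0.7667 + 8 = 21.19 + 3.373 + 8 = 32.563 cmH2O.

32.6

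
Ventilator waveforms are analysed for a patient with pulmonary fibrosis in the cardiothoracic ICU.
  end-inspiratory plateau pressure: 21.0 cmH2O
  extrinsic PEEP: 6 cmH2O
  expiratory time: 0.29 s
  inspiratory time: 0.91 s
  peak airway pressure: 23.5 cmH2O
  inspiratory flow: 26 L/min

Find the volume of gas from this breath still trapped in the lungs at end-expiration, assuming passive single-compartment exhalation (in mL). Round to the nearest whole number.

58

Flow: 26 L/min ÷ 60 = 0.4333 L/s.
Vt = flow × Ti = 0.4333 L/s × 0.91 s × 1000 mL/L = 394.3 mL.
R = (PIP − Pplat)/V̇ = (23.5 − 21.0) / 0.4333 = 2.5/0.4333 = 5.77 cmH2O·s/L.
C = Vt/(Pplat − PEEP) = 394.3 / (21.0 − 6) = 394.3/15.0 = 26.287 mL/cmH2O.
τ = R × C = 5.77 × 0.02629 L/cmH2O = 0.1517 s.
Fraction remaining = e^(−Te/τ) = e^(−0.29/0.1517) = 0.1478.
Trapped volume = 394.3 × 0.1478 = 58.278 mL.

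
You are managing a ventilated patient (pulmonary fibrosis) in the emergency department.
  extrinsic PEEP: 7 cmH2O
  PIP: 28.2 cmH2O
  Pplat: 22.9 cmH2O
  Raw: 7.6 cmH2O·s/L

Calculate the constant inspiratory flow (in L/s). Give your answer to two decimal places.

0.70

flow = (PIP − Pplat) / Raw = 5.3 / 7.6 = 0.6974 L/s.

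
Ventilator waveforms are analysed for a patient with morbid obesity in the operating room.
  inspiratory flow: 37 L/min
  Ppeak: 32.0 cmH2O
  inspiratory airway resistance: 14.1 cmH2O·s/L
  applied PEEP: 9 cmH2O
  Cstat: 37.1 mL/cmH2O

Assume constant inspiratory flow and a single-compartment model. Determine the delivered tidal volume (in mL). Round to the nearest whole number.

531

Flow: 37 L/min ÷ 60 = 0.6167 L/s.
Equation of motion (constant flow): PIP = Vt/C + R·V̇ + PEEP.
Vt/C = PIP − R·V̇ − PEEP = 32.0 − 8.695 − 9 = 14.305 cmH2O.
Vt = C × 14.305 = 37.1 × 14.305 = 530.72 mL.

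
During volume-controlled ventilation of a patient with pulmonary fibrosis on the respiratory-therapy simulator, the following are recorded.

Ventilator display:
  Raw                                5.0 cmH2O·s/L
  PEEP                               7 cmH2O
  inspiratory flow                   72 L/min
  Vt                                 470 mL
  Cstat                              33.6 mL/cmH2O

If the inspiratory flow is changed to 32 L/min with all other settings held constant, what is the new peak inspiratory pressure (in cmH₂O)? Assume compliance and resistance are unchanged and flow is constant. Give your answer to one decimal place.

Flow: 72 L/min ÷ 60 = 1.2 L/s.
New flow: 32 L/min ÷ 60 = 0.5333 L/s.
PIP = Vt/C + R·V̇ + PEEP (constant-flow equation of motion).
Only the resistive term changes: ΔPIP = R × ΔV̇ = 5.0 × (0.5333 − 1.2) = 5.0 × -0.6667 = -3.334 cmH2O.
Original PIP = 470/33.6 + 5.0×1.2 + 7 = 26.988 cmH2O; new PIP = 26.988 + (-3.334) = 23.654 cmH2O.

23.7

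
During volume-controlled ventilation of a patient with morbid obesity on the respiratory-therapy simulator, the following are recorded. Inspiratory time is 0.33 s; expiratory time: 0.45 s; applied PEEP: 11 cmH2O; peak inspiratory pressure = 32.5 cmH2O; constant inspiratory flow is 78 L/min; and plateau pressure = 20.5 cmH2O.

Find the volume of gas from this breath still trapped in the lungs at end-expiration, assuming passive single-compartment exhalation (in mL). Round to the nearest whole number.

146

Flow: 78 L/min ÷ 60 = 1.3 L/s.
Vt = flow × Ti = 1.3 L/s × 0.33 s × 1000 mL/L = 429.0 mL.
R = (PIP − Pplat)/V̇ = (32.5 − 20.5) / 1.3 = 12.0/1.3 = 9.231 cmH2O·s/L.
C = Vt/(Pplat − PEEP) = 429.0 / (20.5 − 11) = 429.0/9.5 = 45.158 mL/cmH2O.
τ = R × C = 9.231 × 0.04516 L/cmH2O = 0.4169 s.
Fraction remaining = e^(−Te/τ) = e^(−0.45/0.4169) = 0.3398.
Trapped volume = 429.0 × 0.3398 = 145.77 mL.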